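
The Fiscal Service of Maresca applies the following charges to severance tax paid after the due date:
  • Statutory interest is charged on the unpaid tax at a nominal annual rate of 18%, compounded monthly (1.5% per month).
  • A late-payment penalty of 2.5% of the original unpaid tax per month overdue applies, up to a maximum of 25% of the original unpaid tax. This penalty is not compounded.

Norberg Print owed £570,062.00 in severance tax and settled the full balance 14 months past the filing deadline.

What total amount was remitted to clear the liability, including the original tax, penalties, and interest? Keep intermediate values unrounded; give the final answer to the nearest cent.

Penalty (uncapped): 14 × 2.5% × £570,062.00 = £199,521.70; cap = 25% × £570,062.00 = £142,515.50 → penalty = £142,515.50
Interest: £570,062.00 × ((1 + 0.015)^14 − 1) = £570,062.00 × 0.2317557… = £132,115.1354…
Total = £570,062.00 + £142,515.5000 + £132,115.1354… = £844,692.64

£844,692.64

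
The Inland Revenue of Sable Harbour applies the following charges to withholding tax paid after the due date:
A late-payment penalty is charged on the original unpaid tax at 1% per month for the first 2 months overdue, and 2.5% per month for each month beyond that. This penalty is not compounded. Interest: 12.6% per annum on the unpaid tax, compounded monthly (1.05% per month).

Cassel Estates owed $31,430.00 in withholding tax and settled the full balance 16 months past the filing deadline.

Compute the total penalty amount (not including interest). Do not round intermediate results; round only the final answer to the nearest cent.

$11,629.10

Penalty, months 1–2: 2 × 1% × $31,430.00 = $628.60
Penalty, months 3–16: 14 × 2.5% × $31,430.00 = $11,000.50
Total penalty = $628.60 + $11,000.50 = $11,629.10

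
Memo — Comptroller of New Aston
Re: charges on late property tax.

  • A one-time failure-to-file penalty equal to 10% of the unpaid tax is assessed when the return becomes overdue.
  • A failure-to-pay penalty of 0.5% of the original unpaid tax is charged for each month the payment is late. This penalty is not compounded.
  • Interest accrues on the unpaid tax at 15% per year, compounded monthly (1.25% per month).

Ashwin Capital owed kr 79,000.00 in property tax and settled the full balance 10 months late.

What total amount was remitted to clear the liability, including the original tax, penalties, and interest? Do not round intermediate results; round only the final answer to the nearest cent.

Failure-to-file penalty: 10% × kr 79,000.00 = kr 7,900.00
Failure-to-pay penalty: 10 × 0.5% × kr 79,000.00 = kr 3,950.00
Interest: kr 79,000.00 × ((1 + 0.0125)^10 − 1) = kr 79,000.00 × 0.1322708… = kr 10,449.3955…
Total = kr 79,000.00 + kr 11,850.0000 + kr 10,449.3955… = kr 101,299.40

kr 101,299.40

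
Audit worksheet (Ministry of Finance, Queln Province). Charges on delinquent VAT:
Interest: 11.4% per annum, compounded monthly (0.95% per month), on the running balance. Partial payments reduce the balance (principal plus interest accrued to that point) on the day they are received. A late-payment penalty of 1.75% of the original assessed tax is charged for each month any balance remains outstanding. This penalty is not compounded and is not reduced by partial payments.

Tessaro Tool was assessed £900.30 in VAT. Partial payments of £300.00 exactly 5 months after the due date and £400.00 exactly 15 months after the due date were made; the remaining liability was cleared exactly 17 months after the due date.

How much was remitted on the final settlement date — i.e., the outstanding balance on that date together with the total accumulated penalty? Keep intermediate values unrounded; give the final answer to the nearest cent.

£581.45

Balance at month 5: £900.3000 × (1 + 0.0095)^5 = £943.8845…
After £300.00 payment: £943.8845… − £300.00 = £643.8845…
Balance at month 15: £643.8845… × (1 + 0.0095)^10 = £707.7359…
After £400.00 payment: £707.7359… − £400.00 = £307.7359…
Balance at month 17: £307.7359… × (1 + 0.0095)^2 = £313.6106…
Penalty: 17 × 1.75% × £900.30 = £267.84…
Final settlement = outstanding balance + penalty = £313.6106… + £267.84… = £581.45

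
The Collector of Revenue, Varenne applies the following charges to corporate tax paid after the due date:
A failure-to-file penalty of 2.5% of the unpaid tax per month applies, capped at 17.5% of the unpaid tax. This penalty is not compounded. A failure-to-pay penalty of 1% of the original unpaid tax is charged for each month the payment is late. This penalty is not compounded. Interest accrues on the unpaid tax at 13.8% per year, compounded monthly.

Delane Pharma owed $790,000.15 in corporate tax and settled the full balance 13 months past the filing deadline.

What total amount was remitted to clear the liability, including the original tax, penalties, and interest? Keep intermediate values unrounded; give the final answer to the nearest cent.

$1,157,558.18

Failure-to-file: 13 × 2.5% × $790,000.15 = $256,750.05…, capped at 17.5% × $790,000.15 = $138,250.03…
Failure-to-pay penalty = 1% × $790,000.15 × 13 mo = $102,700.02…
Interest (13.8%/yr ÷ 12 = 1.15%/month): $790,000.15 × ((1 + 0.0115)^13 − 1) = $126,607.9825…
Total = $790,000.15 + $240,950.0458… + $126,607.9825… = $1,157,558.18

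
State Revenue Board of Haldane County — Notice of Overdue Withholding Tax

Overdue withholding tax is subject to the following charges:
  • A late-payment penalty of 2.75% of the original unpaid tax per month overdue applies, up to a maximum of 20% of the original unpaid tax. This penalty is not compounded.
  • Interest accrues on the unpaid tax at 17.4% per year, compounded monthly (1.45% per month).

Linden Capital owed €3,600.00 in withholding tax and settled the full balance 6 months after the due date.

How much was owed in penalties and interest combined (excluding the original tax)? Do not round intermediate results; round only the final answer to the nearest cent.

€918.78

Penalty: 6 × 2.75% × €3,600.00 = €594.00 (below the 20% cap of €720.00)
Interest: €3,600.00 × ((1 + 0.0145)^6 − 1) = €3,600.00 × 0.0902154… = €324.7754…
Penalties + interest = €594.0000 + €324.7754… = €918.78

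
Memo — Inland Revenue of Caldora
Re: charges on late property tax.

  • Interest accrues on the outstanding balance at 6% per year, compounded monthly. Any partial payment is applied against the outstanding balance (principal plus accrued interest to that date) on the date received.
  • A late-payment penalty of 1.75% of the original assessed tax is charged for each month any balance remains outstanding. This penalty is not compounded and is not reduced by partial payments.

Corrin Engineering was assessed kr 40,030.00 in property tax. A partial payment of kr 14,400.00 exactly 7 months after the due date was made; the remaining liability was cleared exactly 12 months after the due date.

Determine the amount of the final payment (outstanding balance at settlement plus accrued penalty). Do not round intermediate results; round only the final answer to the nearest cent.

kr 36,141.64

Monthly rate = 6% ÷ 12 = 0.5%
Balance at month 7: kr 40,030.0000 × (1 + 0.005)^7 = kr 41,452.2418…
After kr 14,400.00 payment: kr 41,452.2418… − kr 14,400.00 = kr 27,052.2418…
Balance at month 12: kr 27,052.2418… × (1 + 0.005)^5 = kr 27,735.3448…
Penalty: 12 × 1.75% × kr 40,030.00 = kr 8,406.30
Final settlement = outstanding balance + penalty = kr 27,735.3448… + kr 8,406.30 = kr 36,141.64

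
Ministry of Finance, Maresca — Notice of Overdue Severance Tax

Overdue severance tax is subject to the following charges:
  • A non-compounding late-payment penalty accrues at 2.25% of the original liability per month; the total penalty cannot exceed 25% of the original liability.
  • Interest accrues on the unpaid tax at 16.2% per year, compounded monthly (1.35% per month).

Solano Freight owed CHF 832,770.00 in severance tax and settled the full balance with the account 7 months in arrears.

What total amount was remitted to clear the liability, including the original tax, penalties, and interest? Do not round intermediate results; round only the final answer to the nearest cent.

CHF 1,045,887.95

Penalty: 7 × 2.25% × CHF 832,770.00 = CHF 131,161.28… (below the 25% cap of CHF 208,192.50)
Interest: CHF 832,770.00 × ((1 + 0.0135)^7 − 1) = CHF 832,770.00 × 0.0984145… = CHF 81,956.6724…
Total = CHF 832,770.00 + CHF 131,161.2750 + CHF 81,956.6724… = CHF 1,045,887.95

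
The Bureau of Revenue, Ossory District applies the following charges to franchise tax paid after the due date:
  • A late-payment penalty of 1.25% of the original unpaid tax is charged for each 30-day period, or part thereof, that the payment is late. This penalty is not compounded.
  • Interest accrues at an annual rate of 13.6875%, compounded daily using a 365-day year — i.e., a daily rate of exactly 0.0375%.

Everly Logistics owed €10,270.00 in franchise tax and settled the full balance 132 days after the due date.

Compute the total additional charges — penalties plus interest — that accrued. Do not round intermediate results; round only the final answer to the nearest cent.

€1,162.93

Penalty periods: ⌈132/30⌉ = 5; penalty = 5 × 1.25% × €10,270.00 = €641.88…
Interest: €10,270.00 × ((1 + 0.000375)^132 − 1) = €10,270.00 × 0.05073584… = €521.0571…
Penalties + interest = €641.8750 + €521.0571… = €1,162.93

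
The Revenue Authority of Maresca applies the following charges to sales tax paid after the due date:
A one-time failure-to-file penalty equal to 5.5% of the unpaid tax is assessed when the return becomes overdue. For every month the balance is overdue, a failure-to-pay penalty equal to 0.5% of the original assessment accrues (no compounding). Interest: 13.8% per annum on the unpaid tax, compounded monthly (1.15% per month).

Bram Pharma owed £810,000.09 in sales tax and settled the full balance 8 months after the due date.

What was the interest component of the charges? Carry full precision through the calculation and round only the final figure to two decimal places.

£77,589.43

Interest: £810,000.09 × ((1 + 0.0115)^8 − 1) = £810,000.09 × 0.0957894… = £77,589.4264…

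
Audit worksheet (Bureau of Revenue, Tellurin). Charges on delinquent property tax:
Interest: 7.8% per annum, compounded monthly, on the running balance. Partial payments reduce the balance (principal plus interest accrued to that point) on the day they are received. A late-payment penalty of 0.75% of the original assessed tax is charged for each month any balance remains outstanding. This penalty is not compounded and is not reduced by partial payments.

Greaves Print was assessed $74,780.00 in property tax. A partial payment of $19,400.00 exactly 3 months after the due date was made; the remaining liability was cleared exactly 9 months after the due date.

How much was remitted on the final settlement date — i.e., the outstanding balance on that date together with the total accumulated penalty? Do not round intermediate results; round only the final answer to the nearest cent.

Monthly rate = 7.8% ÷ 12 = 0.65%
Balance at month 3: $74,780.0000 × (1 + 0.0065)^3 = $76,247.7089…
After $19,400.00 payment: $76,247.7089… − $19,400.00 = $56,847.7089…
Balance at month 9: $56,847.7089… × (1 + 0.0065)^6 = $59,101.1105…
Penalty: 9 × 0.75% × $74,780.00 = $5,047.65
Final settlement = outstanding balance + penalty = $59,101.1105… + $5,047.65 = $64,148.76

$64,148.76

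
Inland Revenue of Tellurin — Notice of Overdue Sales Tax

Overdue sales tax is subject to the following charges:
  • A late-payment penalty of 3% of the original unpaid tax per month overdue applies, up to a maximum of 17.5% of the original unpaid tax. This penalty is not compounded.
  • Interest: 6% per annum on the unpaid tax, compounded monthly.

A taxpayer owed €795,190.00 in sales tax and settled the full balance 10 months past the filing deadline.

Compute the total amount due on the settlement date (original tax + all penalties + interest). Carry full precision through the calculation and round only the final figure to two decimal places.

Penalty (uncapped): 10 × 3% × €795,190.00 = €238,557.00; cap = 17.5% × €795,190.00 = €139,158.25 → penalty = €139,158.25
Interest (6%/yr ÷ 12 = 0.5%/month): €795,190.00 × ((1 + 0.005)^10 − 1) = €40,666.1216…
Total = €795,190.00 + €139,158.2500 + €40,666.1216… = €975,014.37

€975,014.37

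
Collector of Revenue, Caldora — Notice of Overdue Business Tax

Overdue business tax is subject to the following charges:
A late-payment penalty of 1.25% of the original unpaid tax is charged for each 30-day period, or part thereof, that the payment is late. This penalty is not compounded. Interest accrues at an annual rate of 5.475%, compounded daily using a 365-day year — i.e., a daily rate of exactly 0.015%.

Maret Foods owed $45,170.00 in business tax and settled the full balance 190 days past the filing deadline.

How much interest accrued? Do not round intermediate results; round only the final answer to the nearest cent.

$1,305.77

Interest: $45,170.00 × ((1 + 0.00015)^190 − 1) = $45,170.00 × 0.02890781… = $1,305.7659…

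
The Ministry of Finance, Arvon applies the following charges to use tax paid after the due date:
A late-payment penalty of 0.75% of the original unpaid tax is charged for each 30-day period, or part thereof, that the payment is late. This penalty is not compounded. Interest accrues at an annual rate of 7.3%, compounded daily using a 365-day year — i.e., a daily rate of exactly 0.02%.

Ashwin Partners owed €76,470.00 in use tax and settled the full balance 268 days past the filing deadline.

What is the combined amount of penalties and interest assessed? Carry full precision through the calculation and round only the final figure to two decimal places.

Penalty periods: ⌈268/30⌉ = 9; penalty = 9 × 0.75% × €76,470.00 = €5,161.73…
Interest: €76,470.00 × ((1 + 0.0002)^268 − 1) = €76,470.00 × 0.05505684… = €4,210.1964…
Penalties + interest = €5,161.7250 + €4,210.1964… = €9,371.92

€9,371.92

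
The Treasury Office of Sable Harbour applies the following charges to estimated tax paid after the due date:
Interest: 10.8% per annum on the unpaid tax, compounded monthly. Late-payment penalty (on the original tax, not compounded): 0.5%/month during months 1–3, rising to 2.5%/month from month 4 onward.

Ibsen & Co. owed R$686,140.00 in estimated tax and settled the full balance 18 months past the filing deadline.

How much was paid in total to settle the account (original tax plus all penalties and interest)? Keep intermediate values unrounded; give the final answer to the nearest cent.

R$1,073,814.90

Penalty, months 1–3: 3 × 0.5% × R$686,140.00 = R$10,292.10
Penalty, months 4–18: 15 × 2.5% × R$686,140.00 = R$257,302.50
Interest (10.8%/yr ÷ 12 = 0.9%/month): R$686,140.00 × ((1 + 0.009)^18 − 1) = R$120,080.3024…
Total = R$686,140.00 + R$267,594.6000 + R$120,080.3024… = R$1,073,814.90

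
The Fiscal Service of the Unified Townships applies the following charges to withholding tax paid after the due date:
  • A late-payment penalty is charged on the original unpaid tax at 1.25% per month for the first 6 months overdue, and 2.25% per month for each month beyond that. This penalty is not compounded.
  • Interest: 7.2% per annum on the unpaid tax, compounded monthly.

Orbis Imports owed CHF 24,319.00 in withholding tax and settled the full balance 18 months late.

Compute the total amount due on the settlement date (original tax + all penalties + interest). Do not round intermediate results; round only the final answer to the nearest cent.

Penalty, months 1–6: 6 × 1.25% × CHF 24,319.00 = CHF 1,823.93…
Penalty, months 7–18: 12 × 2.25% × CHF 24,319.00 = CHF 6,566.13
Interest (7.2%/yr ÷ 12 = 0.6%/month): CHF 24,319.00 × ((1 + 0.006)^18 − 1) = CHF 2,764.7855…
Total = CHF 24,319.00 + CHF 8,390.0550 + CHF 2,764.7855… = CHF 35,473.84

CHF 35,473.84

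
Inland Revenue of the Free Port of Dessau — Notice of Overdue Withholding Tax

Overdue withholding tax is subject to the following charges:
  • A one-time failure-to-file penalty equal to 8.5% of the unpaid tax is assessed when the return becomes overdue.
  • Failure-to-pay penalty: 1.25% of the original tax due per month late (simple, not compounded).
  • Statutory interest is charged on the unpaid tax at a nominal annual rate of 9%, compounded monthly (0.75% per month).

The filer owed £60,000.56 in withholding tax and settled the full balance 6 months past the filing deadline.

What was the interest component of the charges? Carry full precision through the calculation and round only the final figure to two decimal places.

Interest: £60,000.56 × ((1 + 0.0075)^6 − 1) = £60,000.56 × 0.0458522… = £2,751.1598…

£2,751.16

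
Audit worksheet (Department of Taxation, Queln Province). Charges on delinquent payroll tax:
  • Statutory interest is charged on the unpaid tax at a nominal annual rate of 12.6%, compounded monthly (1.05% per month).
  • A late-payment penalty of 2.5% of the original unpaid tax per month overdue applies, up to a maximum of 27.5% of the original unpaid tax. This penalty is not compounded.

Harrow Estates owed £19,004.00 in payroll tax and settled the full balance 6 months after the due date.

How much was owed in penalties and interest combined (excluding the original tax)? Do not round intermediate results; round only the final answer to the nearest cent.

£4,079.72

Penalty: 6 × 2.5% × £19,004.00 = £2,850.60 (below the 27.5% cap of £5,226.10)
Interest: £19,004.00 × ((1 + 0.0105)^6 − 1) = £19,004.00 × 0.0646771… = £1,229.1233…
Penalties + interest = £2,850.6000 + £1,229.1233… = £4,079.72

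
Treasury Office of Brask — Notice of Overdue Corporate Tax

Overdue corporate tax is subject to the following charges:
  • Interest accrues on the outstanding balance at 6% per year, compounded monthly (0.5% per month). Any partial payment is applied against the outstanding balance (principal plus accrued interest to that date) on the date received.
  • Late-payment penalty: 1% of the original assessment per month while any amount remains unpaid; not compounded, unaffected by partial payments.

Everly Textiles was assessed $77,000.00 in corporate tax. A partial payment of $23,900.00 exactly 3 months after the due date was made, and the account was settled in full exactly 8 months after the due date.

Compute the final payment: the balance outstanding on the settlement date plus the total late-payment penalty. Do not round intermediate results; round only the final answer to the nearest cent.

$61,790.94

Balance at month 3: $77,000.0000 × (1 + 0.005)^3 = $78,160.7846…
After $23,900.00 payment: $78,160.7846… − $23,900.00 = $54,260.7846…
Balance at month 8: $54,260.7846… × (1 + 0.005)^5 = $55,630.9374…
Penalty: 8 × 1% × $77,000.00 = $6,160.00
Final settlement = outstanding balance + penalty = $55,630.9374… + $6,160.00 = $61,790.94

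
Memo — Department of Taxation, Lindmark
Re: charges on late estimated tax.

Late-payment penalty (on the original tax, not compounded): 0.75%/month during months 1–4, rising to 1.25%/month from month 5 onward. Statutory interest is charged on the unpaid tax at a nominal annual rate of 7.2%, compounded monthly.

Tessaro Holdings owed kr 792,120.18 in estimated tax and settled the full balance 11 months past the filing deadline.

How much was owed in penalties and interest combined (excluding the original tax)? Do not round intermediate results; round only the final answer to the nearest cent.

Penalty, months 1–4: 4 × 0.75% × kr 792,120.18 = kr 23,763.61…
Penalty, months 5–11: 7 × 1.25% × kr 792,120.18 = kr 69,310.52…
Interest (7.2%/yr ÷ 12 = 0.6%/month): kr 792,120.18 × ((1 + 0.006)^11 − 1) = kr 53,876.9026…
Penalties + interest = kr 93,074.1212… + kr 53,876.9026… = kr 146,951.02

kr 146,951.02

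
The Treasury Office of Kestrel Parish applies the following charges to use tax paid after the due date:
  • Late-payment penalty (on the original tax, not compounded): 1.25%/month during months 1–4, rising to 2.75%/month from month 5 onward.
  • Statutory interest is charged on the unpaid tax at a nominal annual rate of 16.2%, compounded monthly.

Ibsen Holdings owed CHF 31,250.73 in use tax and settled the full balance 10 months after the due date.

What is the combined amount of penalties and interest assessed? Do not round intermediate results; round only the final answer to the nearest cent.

CHF 11,203.50

Penalty, months 1–4: 4 × 1.25% × CHF 31,250.73 = CHF 1,562.54…
Penalty, months 5–10: 6 × 2.75% × CHF 31,250.73 = CHF 5,156.37…
Interest (16.2%/yr ÷ 12 = 1.35%/month): CHF 31,250.73 × ((1 + 0.0135)^10 − 1) = CHF 4,484.5918…
Penalties + interest = CHF 6,718.9070… + CHF 4,484.5918… = CHF 11,203.50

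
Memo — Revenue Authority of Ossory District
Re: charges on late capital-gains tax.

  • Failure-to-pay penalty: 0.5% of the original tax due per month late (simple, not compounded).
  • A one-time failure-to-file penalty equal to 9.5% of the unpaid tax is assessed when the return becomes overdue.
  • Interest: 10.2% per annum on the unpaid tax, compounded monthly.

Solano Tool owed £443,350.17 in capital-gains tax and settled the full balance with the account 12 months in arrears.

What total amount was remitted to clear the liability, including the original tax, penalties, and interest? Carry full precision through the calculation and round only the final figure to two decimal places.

£559,466.34

Failure-to-file penalty: 9.5% × £443,350.17 = £42,118.27…
Failure-to-pay penalty = 0.5% × £443,350.17 × 12 mo = £26,601.01…
Interest (10.2%/yr ÷ 12 = 0.85%/month): £443,350.17 × ((1 + 0.0085)^12 − 1) = £47,396.8939…
Total = £443,350.17 + £68,719.2764… + £47,396.8939… = £559,466.34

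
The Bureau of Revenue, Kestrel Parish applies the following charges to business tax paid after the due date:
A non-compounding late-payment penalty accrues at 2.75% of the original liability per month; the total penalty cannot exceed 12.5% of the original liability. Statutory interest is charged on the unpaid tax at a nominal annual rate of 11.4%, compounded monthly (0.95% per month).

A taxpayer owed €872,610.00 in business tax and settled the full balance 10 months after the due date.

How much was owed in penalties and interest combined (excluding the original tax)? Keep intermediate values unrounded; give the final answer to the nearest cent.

Penalty (uncapped): 10 × 2.75% × €872,610.00 = €239,967.75; cap = 12.5% × €872,610.00 = €109,076.25 → penalty = €109,076.25
Interest: €872,610.00 × ((1 + 0.0095)^10 − 1) = €872,610.00 × 0.0991659… = €86,533.1256…
Penalties + interest = €109,076.2500 + €86,533.1256… = €195,609.38

€195,609.38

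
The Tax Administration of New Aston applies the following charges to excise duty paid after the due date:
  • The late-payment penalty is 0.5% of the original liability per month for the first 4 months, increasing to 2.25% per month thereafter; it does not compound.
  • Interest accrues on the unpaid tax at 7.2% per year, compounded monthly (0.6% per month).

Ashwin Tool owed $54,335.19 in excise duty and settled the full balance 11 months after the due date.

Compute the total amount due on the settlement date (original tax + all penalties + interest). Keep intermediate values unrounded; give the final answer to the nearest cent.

$67,675.35

Penalty, months 1–4: 4 × 0.5% × $54,335.19 = $1,086.70…
Penalty, months 5–11: 7 × 2.25% × $54,335.19 = $8,557.79…
Interest: $54,335.19 × ((1 + 0.006)^11 − 1) = $54,335.19 × 0.0680161… = $3,695.6662…
Total = $54,335.19 + $9,644.4962… + $3,695.6662… = $67,675.35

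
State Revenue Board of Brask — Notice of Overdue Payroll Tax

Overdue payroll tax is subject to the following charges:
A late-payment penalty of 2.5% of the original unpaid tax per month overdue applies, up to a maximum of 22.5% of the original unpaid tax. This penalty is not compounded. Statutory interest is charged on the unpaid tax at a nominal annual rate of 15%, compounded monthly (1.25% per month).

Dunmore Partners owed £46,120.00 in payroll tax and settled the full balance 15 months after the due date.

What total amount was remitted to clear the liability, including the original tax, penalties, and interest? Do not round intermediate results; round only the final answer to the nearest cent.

£65,943.72

Penalty (uncapped): 15 × 2.5% × £46,120.00 = £17,295.00; cap = 22.5% × £46,120.00 = £10,377.00 → penalty = £10,377.00
Interest: £46,120.00 × ((1 + 0.0125)^15 − 1) = £46,120.00 × 0.2048292… = £9,446.7219…
Total = £46,120.00 + £10,377.0000 + £9,446.7219… = £65,943.72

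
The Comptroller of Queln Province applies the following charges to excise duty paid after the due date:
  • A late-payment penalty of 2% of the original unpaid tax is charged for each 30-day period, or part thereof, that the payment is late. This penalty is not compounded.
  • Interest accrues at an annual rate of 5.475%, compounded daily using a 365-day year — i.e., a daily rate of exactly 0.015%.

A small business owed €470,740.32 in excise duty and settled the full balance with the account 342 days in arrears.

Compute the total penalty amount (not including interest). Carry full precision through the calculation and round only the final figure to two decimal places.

€112,977.68

Penalty periods: ⌈342/30⌉ = 12; penalty = 12 × 2% × €470,740.32 = €112,977.68…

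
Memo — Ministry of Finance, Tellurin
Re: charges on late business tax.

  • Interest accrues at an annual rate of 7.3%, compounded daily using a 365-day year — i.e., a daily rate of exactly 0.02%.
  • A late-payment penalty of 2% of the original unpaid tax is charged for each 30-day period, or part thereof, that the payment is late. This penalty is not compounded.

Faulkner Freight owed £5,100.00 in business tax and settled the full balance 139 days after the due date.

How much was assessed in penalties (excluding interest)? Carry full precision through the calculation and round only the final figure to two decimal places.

Penalty periods: ⌈139/30⌉ = 5; penalty = 5 × 2% × £5,100.00 = £510.00

£510.00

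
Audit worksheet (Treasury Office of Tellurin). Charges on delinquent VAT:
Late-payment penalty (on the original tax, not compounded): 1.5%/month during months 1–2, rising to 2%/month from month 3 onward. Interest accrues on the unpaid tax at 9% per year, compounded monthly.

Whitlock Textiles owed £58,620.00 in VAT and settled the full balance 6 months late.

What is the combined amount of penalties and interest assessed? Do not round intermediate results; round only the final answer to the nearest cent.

£9,136.06

Penalty, months 1–2: 2 × 1.5% × £58,620.00 = £1,758.60
Penalty, months 3–6: 4 × 2% × £58,620.00 = £4,689.60
Interest (9%/yr ÷ 12 = 0.75%/month): £58,620.00 × ((1 + 0.0075)^6 − 1) = £2,687.8580…
Penalties + interest = £6,448.2000 + £2,687.8580… = £9,136.06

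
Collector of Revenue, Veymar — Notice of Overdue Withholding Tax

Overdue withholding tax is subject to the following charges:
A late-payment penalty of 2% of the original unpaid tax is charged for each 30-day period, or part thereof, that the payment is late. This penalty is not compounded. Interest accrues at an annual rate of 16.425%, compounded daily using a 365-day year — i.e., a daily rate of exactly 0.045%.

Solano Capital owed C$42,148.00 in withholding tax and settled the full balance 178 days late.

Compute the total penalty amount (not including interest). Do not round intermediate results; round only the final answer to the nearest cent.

Penalty periods: ⌈178/30⌉ = 6; penalty = 6 × 2% × C$42,148.00 = C$5,057.76

C$5,057.76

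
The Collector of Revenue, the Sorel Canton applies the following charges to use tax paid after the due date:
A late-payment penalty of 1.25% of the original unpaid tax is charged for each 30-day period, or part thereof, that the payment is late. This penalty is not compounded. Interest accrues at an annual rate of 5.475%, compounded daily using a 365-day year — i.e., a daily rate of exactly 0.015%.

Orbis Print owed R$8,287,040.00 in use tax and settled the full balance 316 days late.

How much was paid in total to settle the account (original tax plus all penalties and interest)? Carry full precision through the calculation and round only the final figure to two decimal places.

Penalty periods: ⌈316/30⌉ = 11; penalty = 11 × 1.25% × R$8,287,040.00 = R$1,139,468.00
Interest: R$8,287,040.00 × ((1 + 0.00015)^316 − 1) = R$8,287,040.00 × 0.04853761… = R$402,233.1534…
Total = R$8,287,040.00 + R$1,139,468.0000 + R$402,233.1534… = R$9,828,741.15

R$9,828,741.15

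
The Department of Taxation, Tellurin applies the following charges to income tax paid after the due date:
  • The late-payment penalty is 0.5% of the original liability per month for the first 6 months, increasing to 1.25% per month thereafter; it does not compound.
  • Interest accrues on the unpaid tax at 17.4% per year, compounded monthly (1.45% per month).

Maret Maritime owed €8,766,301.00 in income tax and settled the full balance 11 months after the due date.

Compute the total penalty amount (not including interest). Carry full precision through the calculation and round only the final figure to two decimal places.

€810,882.84

Penalty, months 1–6: 6 × 0.5% × €8,766,301.00 = €262,989.03
Penalty, months 7–11: 5 × 1.25% × €8,766,301.00 = €547,893.81…
Total penalty = €262,989.03 + €547,893.81… = €810,882.84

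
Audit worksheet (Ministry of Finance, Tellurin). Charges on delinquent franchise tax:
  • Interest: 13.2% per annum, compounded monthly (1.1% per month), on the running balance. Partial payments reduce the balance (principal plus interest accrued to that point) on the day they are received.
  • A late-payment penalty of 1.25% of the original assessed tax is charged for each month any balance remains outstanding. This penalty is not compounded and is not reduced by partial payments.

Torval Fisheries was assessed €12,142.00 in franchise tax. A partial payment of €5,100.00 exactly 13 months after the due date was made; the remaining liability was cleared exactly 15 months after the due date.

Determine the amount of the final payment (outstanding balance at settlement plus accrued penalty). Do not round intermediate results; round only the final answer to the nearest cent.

Balance at month 13: €12,142.0000 × (1 + 0.011)^13 = €13,997.6539…
After €5,100.00 payment: €13,997.6539… − €5,100.00 = €8,897.6539…
Balance at month 15: €8,897.6539… × (1 + 0.011)^2 = €9,094.4789…
Penalty: 15 × 1.25% × €12,142.00 = €2,276.63…
Final settlement = outstanding balance + penalty = €9,094.4789… + €2,276.63… = €11,371.10

€11,371.10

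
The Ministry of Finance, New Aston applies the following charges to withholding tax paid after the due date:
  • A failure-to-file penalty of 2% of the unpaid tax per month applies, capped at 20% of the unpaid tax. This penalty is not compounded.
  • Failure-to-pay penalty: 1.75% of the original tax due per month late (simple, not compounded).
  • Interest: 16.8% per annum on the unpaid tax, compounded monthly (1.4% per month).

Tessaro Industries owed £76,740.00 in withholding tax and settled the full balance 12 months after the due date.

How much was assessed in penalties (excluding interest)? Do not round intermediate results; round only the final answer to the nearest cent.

Failure-to-file: 12 × 2% × £76,740.00 = £18,417.60, capped at 20% × £76,740.00 = £15,348.00
Failure-to-pay penalty = 1.75% × £76,740.00 × 12 mo = £16,115.40
Total penalty = £15,348.00 + £16,115.40 = £31,463.40

£31,463.40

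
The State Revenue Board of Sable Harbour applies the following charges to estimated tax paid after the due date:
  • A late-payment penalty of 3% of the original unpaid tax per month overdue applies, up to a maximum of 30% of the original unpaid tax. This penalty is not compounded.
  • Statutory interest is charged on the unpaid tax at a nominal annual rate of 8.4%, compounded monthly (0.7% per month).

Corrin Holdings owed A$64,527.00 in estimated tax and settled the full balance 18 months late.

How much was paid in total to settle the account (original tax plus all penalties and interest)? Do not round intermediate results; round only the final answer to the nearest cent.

Penalty (uncapped): 18 × 3% × A$64,527.00 = A$34,844.58; cap = 30% × A$64,527.00 = A$19,358.10 → penalty = A$19,358.10
Interest: A$64,527.00 × ((1 + 0.007)^18 − 1) = A$64,527.00 × 0.1337844… = A$8,632.7048…
Total = A$64,527.00 + A$19,358.1000 + A$8,632.7048… = A$92,517.80

A$92,517.80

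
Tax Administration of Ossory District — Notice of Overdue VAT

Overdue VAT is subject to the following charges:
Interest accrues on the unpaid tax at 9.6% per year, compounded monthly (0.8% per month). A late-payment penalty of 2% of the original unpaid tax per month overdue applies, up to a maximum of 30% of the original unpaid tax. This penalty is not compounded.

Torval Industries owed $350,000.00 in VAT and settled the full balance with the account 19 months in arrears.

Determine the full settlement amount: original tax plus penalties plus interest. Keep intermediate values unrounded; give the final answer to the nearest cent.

$512,209.74

Penalty (uncapped): 19 × 2% × $350,000.00 = $133,000.00; cap = 30% × $350,000.00 = $105,000.00 → penalty = $105,000.00
Interest: $350,000.00 × ((1 + 0.008)^19 − 1) = $350,000.00 × 0.1634564… = $57,209.7373…
Total = $350,000.00 + $105,000.0000 + $57,209.7373… = $512,209.74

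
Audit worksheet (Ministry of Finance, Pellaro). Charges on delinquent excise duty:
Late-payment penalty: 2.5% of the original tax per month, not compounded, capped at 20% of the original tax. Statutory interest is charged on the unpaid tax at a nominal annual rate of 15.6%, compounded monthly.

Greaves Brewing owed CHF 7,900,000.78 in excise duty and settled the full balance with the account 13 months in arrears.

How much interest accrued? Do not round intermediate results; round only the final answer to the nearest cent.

Interest (15.6%/yr ÷ 12 = 1.3%/month): CHF 7,900,000.78 × ((1 + 0.013)^13 − 1) = CHF 1,444,367.0126…

CHF 1,444,367.01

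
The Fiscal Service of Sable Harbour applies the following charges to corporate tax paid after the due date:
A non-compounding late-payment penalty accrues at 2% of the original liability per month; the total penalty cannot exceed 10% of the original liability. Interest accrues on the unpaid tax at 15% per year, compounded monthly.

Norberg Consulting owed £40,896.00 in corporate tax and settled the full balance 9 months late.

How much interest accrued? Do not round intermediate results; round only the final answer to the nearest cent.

£4,837.68

Interest (15%/yr ÷ 12 = 1.25%/month): £40,896.00 × ((1 + 0.0125)^9 − 1) = £4,837.6769…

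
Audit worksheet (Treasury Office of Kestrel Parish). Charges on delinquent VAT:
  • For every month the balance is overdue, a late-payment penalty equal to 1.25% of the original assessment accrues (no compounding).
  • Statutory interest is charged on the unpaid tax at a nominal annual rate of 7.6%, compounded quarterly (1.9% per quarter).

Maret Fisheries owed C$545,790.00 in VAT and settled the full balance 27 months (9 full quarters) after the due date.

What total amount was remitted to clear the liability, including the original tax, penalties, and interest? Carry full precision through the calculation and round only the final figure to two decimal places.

Late-payment penalty: 27 × 1.25% × C$545,790.00 = C$184,204.13…
Interest: C$545,790.00 × ((1 + 0.019)^9 − 1) = C$545,790.00 × 0.1845889… = C$100,746.7716…
Total = C$545,790.00 + C$184,204.1250 + C$100,746.7716… = C$830,740.90

C$830,740.90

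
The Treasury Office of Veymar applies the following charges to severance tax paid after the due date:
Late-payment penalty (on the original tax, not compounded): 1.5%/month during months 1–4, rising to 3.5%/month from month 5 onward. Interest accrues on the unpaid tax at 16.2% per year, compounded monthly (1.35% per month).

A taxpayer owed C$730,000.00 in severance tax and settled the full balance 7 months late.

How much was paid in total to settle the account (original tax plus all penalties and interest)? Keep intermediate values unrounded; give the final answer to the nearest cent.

Penalty, months 1–4: 4 × 1.5% × C$730,000.00 = C$43,800.00
Penalty, months 5–7: 3 × 3.5% × C$730,000.00 = C$76,650.00
Interest: C$730,000.00 × ((1 + 0.0135)^7 − 1) = C$730,000.00 × 0.0984145… = C$71,842.6106…
Total = C$730,000.00 + C$120,450.0000 + C$71,842.6106… = C$922,292.61

C$922,292.61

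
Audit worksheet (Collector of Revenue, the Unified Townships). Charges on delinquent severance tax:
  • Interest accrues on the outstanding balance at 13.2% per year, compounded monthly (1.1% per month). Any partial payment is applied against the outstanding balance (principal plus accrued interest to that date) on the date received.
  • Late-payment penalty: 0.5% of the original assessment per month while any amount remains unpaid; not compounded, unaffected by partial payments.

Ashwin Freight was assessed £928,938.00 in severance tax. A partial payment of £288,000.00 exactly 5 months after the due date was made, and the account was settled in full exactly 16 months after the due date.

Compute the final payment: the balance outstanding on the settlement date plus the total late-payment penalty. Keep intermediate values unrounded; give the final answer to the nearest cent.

Balance at month 5: £928,938.0000 × (1 + 0.011)^5 = £981,166.0373…
After £288,000.00 payment: £981,166.0373… − £288,000.00 = £693,166.0373…
Balance at month 16: £693,166.0373… × (1 + 0.011)^11 = £781,807.7786…
Penalty: 16 × 0.5% × £928,938.00 = £74,315.04
Final settlement = outstanding balance + penalty = £781,807.7786… + £74,315.04 = £856,122.82

£856,122.82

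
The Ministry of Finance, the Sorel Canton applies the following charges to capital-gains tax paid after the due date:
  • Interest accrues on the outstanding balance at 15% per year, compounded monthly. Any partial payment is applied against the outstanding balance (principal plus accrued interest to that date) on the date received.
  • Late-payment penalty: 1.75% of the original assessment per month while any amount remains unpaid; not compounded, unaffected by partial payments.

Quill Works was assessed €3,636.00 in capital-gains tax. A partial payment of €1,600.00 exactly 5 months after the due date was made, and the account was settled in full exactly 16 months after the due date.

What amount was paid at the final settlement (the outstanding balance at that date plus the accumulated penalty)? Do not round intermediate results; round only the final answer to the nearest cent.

Monthly rate = 15% ÷ 12 = 1.25%
Balance at month 5: €3,636.0000 × (1 + 0.0125)^5 = €3,869.0027…
After €1,600.00 payment: €3,869.0027… − €1,600.00 = €2,269.0027…
Balance at month 16: €2,269.0027… × (1 + 0.0125)^11 = €2,601.2397…
Penalty: 16 × 1.75% × €3,636.00 = €1,018.08
Final settlement = outstanding balance + penalty = €2,601.2397… + €1,018.08 = €3,619.32

€3,619.32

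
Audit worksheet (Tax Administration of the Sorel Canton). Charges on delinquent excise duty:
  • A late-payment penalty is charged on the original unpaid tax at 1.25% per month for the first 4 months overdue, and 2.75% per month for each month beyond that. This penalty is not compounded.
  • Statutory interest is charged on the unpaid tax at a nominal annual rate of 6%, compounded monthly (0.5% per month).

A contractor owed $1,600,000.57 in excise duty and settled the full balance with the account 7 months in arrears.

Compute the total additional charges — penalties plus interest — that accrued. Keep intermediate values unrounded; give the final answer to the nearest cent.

$268,847.13

Penalty, months 1–4: 4 × 1.25% × $1,600,000.57 = $80,000.03…
Penalty, months 5–7: 3 × 2.75% × $1,600,000.57 = $132,000.05…
Interest: $1,600,000.57 × ((1 + 0.005)^7 − 1) = $1,600,000.57 × 0.0355294… = $56,847.0554…
Penalties + interest = $212,000.0755… + $56,847.0554… = $268,847.13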